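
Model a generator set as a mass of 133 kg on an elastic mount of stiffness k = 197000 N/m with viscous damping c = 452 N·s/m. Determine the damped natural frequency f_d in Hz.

6.12 Hz

ω_n = √(k/m) = √(197000/133) = 38.49 rad/s.
Critical damping c_c = 2√(k·m) = 2√(197000 × 133) = 10240 N·s/m, so ζ = c/c_c = 452/10240 = 0.04415.
ω_d = ω_n√(1 − ζ²) = 38.49 × √(1 − 0.00195) = 38.45 rad/s.
f_d = ω_d/(2π) = 6.119 Hz.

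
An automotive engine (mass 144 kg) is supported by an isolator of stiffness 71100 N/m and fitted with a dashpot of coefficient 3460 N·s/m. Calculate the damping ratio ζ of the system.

ω_n = √(k/m) = √(71100/144) = 22.22 rad/s.
Critical damping c_c = 2√(k·m) = 2√(71100 × 144) = 6399 N·s/m, so ζ = c/c_c = 3460/6399 = 0.5407.

0.541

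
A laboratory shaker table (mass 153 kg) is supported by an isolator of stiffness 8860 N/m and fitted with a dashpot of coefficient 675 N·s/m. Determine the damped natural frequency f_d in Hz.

ω_n = √(k/m) = √(8860/153) = 7.610 rad/s.
Critical damping c_c = 2√(k·m) = 2√(8860 × 153) = 2329 N·s/m, so ζ = c/c_c = 675/2329 = 0.2899.
ω_d = ω_n√(1 − ζ²) = 7.610 × √(1 − 0.0840) = 7.283 rad/s.
f_d = ω_d/(2π) = 1.159 Hz.

1.16 Hz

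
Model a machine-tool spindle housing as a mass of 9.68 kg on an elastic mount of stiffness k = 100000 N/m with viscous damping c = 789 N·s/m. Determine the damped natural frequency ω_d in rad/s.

93.1 rad/s

ω_n = √(k/m) = √(100000/9.68) = 101.6 rad/s.
Critical damping c_c = 2√(k·m) = 2√(100000 × 9.68) = 1968 N·s/m, so ζ = c/c_c = 789/1968 = 0.4010.
ω_d = ω_n√(1 − ζ²) = 101.6 × √(1 − 0.161) = 93.11 rad/s.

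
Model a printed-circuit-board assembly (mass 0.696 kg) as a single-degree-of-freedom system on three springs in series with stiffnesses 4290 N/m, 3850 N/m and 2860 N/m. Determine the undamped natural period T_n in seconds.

0.152 s

Series springs: 1/k_eq = 1/4290 + 1/3850 + 1/2860 = 0.0008425, so k_eq = 1187 N/m.
ω_n = √(k_eq/m) = √(1187/0.696) = √1705 = 41.30 rad/s.
T_n = 2π/ω_n = 6.283/41.30 = 0.1521 s.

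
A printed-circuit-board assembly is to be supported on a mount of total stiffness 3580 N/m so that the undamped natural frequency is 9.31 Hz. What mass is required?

1.05 kg

ω_n = 2πf_n = 2π × 9.31 = 58.50 rad/s.
m = k/ω_n² = 3580/58.50² = 3580/3422 = 1.046 kg.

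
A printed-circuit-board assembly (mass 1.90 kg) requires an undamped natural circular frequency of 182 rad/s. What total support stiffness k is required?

k = m·ω_n² = 1.90 × 182.0² = 1.90 × 33120 = 62940 N/m.

62900 N/m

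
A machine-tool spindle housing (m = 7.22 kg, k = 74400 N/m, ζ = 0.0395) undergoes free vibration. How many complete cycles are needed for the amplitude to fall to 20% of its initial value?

Logarithmic decrement δ = 2πζ/√(1 − ζ²) = 2π × 0.03950/√(1 − 0.00156) = 0.2484.
x_n/x₀ = e^(−nδ) ≤ 0.2; take ln: n ≥ ln(1/0.2)/δ = 1.609/0.2484 = 6.480.
So 7 complete cycles are required.

7 cycles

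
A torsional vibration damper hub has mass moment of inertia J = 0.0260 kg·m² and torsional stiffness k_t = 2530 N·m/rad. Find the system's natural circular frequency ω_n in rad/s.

312 rad/s

ω_n = √(k_t/J) = √(2530/0.0260) = √97310 = 311.9 rad/s.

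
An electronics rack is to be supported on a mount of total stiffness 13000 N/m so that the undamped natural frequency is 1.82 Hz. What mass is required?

99.4 kg

ω_n = 2πf_n = 2π × 1.82 = 11.44 rad/s.
m = k/ω_n² = 13000/11.44² = 13000/130.8 = 99.41 kg.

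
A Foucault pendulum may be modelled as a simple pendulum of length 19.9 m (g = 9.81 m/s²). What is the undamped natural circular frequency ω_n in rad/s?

For a simple pendulum ω_n = √(g/L) = √(9.81/19.9) = √0.4930 = 0.7021 rad/s.

0.702 rad/s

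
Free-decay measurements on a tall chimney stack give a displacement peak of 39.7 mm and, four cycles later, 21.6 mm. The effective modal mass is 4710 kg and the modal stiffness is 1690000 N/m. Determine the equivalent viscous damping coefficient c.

4320 N·s/m

Logarithmic decrement δ = (1/n)·ln(x₀/x_n) = (1/4)·ln(39.7/21.6) = (1/4)·ln(1.838) = 0.1522.
ζ = δ/√(4π² + δ²) = 0.1522/√(39.48 + 0.0232) = 0.1522/6.285 = 0.02421.
c = ζ · 2√(km) = 0.02421 × 2√(1690000 × 4710) = 0.02421 × 178400 = 4320 N·s/m.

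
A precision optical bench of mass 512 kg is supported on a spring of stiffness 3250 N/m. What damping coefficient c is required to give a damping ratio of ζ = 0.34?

877 N·s/m

c_c = 2√(k·m) = 2√(3250 × 512) = 2580 N·s/m.
c = ζ·c_c = 0.34 × 2580 = 877.2 N·s/m.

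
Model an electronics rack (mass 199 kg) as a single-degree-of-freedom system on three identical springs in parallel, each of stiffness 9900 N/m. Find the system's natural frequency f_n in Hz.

1.94 Hz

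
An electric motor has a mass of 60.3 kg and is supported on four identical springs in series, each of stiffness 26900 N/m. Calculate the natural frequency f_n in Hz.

1.68 Hz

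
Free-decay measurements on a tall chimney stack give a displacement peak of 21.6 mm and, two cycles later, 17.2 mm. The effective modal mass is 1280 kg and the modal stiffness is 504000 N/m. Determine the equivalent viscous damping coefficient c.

921 N·s/m

Logarithmic decrement δ = (1/n)·ln(x₀/x_n) = (1/2)·ln(21.6/17.2) = (1/2)·ln(1.256) = 0.1139.
ζ = δ/√(4π² + δ²) = 0.1139/√(39.48 + 0.0130) = 0.1139/6.284 = 0.01812.
c = ζ · 2√(km) = 0.01812 × 2√(504000 × 1280) = 0.01812 × 50800 = 920.6 N·s/m.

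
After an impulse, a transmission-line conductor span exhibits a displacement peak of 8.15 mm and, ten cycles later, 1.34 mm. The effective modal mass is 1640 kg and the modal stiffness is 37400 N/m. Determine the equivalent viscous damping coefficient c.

450 N·s/m

Logarithmic decrement δ = (1/n)·ln(x₀/x_n) = (1/10)·ln(8.15/1.34) = (1/10)·ln(6.082) = 0.1805.
ζ = δ/√(4π² + δ²) = 0.1805/√(39.48 + 0.0326) = 0.1805/6.286 = 0.02872.
c = ζ · 2√(km) = 0.02872 × 2√(37400 × 1640) = 0.02872 × 15660 = 449.9 N·s/m.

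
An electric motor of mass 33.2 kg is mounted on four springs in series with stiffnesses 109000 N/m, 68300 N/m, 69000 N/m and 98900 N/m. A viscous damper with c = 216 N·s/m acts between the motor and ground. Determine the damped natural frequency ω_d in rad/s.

24.7 rad/s

Series springs: 1/k_eq = 1/109000 + 1/68300 + 1/69000 + 1/98900 = 4.842×10^-5, so k_eq = 20650 N/m.
ω_n = √(k_eq/m) = √(20650/33.2) = 24.94 rad/s.
Critical damping c_c = 2√(k_eq·m) = 2√(20650 × 33.2) = 1656 N·s/m, so ζ = c/c_c = 216/1656 = 0.1304.
ω_d = ω_n√(1 − ζ²) = 24.94 × √(1 − 0.0170) = 24.73 rad/s.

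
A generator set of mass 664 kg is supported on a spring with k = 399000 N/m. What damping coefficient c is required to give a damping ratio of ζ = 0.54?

c_c = 2√(k·m) = 2√(399000 × 664) = 32550 N·s/m.
c = ζ·c_c = 0.54 × 32550 = 17580 N·s/m.

17600 N·s/m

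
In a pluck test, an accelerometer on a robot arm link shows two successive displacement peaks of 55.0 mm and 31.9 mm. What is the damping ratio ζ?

0.0864

Logarithmic decrement δ = (1/n)·ln(x₀/x_n) = (1/1)·ln(55.0/31.9) = (1/1)·ln(1.724) = 0.5447.
ζ = δ/√(4π² + δ²) = 0.5447/√(39.48 + 0.297) = 0.5447/6.307 = 0.08637.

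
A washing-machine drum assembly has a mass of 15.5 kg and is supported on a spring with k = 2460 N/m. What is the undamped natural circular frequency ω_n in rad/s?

ω_n = √(k/m) = √(2460/15.5) = √158.7 = 12.60 rad/s.

12.6 rad/s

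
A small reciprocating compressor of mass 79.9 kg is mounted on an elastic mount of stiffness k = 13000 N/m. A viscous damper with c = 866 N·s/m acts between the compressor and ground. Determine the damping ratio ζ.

ω_n = √(k/m) = √(13000/79.9) = 12.76 rad/s.
Critical damping c_c = 2√(k·m) = 2√(13000 × 79.9) = 2038 N·s/m, so ζ = c/c_c = 866/2038 = 0.4249.

0.425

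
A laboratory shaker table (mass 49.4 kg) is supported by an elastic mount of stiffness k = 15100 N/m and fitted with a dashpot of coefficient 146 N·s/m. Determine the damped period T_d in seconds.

ω_n = √(k/m) = √(15100/49.4) = 17.48 rad/s.
Critical damping c_c = 2√(k·m) = 2√(15100 × 49.4) = 1727 N·s/m, so ζ = c/c_c = 146/1727 = 0.08452.
ω_d = ω_n√(1 − ζ²) = 17.48 × √(1 − 0.00714) = 17.42 rad/s.
T_d = 2π/ω_d = 0.3607 s.

0.361 s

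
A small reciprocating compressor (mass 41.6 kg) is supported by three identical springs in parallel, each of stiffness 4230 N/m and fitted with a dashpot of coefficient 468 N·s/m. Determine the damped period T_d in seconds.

Parallel springs add: k_eq = 3 × 4230 = 12690 N/m.
ω_n = √(k_eq/m) = √(12690/41.6) = 17.47 rad/s.
Critical damping c_c = 2√(k_eq·m) = 2√(12690 × 41.6) = 1453 N·s/m, so ζ = c/c_c = 468/1453 = 0.3221.
ω_d = ω_n√(1 − ζ²) = 17.47 × √(1 − 0.104) = 16.54 rad/s.
T_d = 2π/ω_d = 0.3800 s.

0.380 s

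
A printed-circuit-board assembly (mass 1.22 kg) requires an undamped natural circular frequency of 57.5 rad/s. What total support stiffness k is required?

4030 N/m

k = m·ω_n² = 1.22 × 57.50² = 1.22 × 3306 = 4034 N/m.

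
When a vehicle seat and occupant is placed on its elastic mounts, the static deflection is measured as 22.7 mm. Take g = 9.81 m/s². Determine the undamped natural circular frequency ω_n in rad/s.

20.8 rad/s

ω_n = √(g/δ_st) = √(9.81/0.0227) = √432.2 = 20.79 rad/s.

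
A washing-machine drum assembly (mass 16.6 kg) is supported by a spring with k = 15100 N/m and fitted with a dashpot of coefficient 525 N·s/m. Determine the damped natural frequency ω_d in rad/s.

ω_n = √(k/m) = √(15100/16.6) = 30.16 rad/s.
Critical damping c_c = 2√(k·m) = 2√(15100 × 16.6) = 1001 N·s/m, so ζ = c/c_c = 525/1001 = 0.5243.
ω_d = ω_n√(1 − ζ²) = 30.16 × √(1 − 0.275) = 25.68 rad/s.

25.7 rad/s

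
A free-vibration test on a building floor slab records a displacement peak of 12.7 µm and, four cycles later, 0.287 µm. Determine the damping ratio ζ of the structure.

0.149

Logarithmic decrement δ = (1/n)·ln(x₀/x_n) = (1/4)·ln(12.7/0.287) = (1/4)·ln(44.25) = 0.9475.
ζ = δ/√(4π² + δ²) = 0.9475/√(39.48 + 0.898) = 0.9475/6.354 = 0.1491.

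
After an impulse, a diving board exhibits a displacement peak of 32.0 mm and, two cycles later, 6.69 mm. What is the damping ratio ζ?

0.124

Logarithmic decrement δ = (1/n)·ln(x₀/x_n) = (1/2)·ln(32.0/6.69) = (1/2)·ln(4.783) = 0.7826.
ζ = δ/√(4π² + δ²) = 0.7826/√(39.48 + 0.612) = 0.7826/6.332 = 0.1236.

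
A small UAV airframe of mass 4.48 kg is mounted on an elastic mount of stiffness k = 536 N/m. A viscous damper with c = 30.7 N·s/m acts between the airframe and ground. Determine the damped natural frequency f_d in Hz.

1.65 Hz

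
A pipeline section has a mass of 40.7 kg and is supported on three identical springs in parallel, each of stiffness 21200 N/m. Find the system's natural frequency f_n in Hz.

6.29 Hz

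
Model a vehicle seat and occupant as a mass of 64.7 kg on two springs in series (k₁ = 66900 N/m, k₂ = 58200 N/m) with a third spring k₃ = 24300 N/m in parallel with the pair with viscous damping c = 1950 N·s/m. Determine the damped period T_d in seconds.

0.250 s

Series pair: k_s = k₁k₂/(k₁+k₂) = (66900)(58200)/(66900 + 58200) = 31120 N/m. In parallel with k₃: k_eq = 31120 + 24300 = 55420 N/m.
ω_n = √(k_eq/m) = √(55420/64.7) = 29.27 rad/s.
Critical damping c_c = 2√(k_eq·m) = 2√(55420 × 64.7) = 3787 N·s/m, so ζ = c/c_c = 1950/3787 = 0.5149.
ω_d = ω_n√(1 − ζ²) = 29.27 × √(1 − 0.265) = 25.09 rad/s.
T_d = 2π/ω_d = 0.2504 s.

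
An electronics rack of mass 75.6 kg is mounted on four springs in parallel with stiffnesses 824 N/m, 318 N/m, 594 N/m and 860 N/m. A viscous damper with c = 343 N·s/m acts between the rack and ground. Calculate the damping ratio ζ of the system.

0.387

Parallel springs add: k_eq = 824 + 318 + 594 + 860 = 2596 N/m.
ω_n = √(k_eq/m) = √(2596/75.6) = 5.860 rad/s.
Critical damping c_c = 2√(k_eq·m) = 2√(2596 × 75.6) = 886.0 N·s/m, so ζ = c/c_c = 343/886.0 = 0.3871.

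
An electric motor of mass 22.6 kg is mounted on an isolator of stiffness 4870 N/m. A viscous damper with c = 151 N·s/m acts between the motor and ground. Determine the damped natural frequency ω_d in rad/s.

14.3 rad/s

ω_n = √(k/m) = √(4870/22.6) = 14.68 rad/s.
Critical damping c_c = 2√(k·m) = 2√(4870 × 22.6) = 663.5 N·s/m, so ζ = c/c_c = 151/663.5 = 0.2276.
ω_d = ω_n√(1 − ζ²) = 14.68 × √(1 − 0.0518) = 14.29 rad/s.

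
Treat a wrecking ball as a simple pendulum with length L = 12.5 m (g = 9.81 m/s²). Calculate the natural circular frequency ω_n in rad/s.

0.886 rad/s

For a simple pendulum ω_n = √(g/L) = √(9.81/12.5) = √0.7848 = 0.8859 rad/s.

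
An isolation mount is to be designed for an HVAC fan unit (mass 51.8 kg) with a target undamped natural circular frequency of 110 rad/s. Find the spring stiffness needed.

627000 N/m

k = m·ω_n² = 51.8 × 110.0² = 51.8 × 12100 = 626800 N/m.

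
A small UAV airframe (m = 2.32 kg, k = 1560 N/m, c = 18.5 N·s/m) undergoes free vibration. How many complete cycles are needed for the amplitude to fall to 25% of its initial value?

2 cycles

ζ = c/(2√(km)) = 18.5/(2√(1560 × 2.32)) = 18.5/120.3 = 0.1538.
Logarithmic decrement δ = 2πζ/√(1 − ζ²) = 2π × 0.1538/√(1 − 0.0236) = 0.9777.
x_n/x₀ = e^(−nδ) ≤ 0.25; take ln: n ≥ ln(1/0.25)/δ = 1.386/0.9777 = 1.418.
So 2 complete cycles are required.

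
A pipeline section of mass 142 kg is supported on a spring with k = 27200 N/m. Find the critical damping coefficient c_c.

3930 N·s/m

c_c = 2√(k·m) = 2√(27200 × 142) = 2 × 1965 = 3931 N·s/m.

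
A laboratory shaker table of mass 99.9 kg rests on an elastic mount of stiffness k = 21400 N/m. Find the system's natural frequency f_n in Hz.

2.33 Hz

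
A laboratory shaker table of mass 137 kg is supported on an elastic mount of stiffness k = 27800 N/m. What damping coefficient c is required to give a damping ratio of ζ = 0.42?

1640 N·s/m

c_c = 2√(k·m) = 2√(27800 × 137) = 3903 N·s/m.
c = ζ·c_c = 0.42 × 3903 = 1639 N·s/m.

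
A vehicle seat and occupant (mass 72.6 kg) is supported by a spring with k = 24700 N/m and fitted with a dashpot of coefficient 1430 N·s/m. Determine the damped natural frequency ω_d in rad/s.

ω_n = √(k/m) = √(24700/72.6) = 18.45 rad/s.
Critical damping c_c = 2√(k·m) = 2√(24700 × 72.6) = 2678 N·s/m, so ζ = c/c_c = 1430/2678 = 0.5339.
ω_d = ω_n√(1 − ζ²) = 18.45 × √(1 − 0.285) = 15.60 rad/s.

15.6 rad/s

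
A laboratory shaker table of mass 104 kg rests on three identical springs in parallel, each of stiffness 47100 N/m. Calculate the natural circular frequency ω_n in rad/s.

36.9 rad/s

Parallel springs add: k_eq = 3 × 47100 = 141300 N/m.
ω_n = √(k_eq/m) = √(141300/104) = √1359 = 36.86 rad/s.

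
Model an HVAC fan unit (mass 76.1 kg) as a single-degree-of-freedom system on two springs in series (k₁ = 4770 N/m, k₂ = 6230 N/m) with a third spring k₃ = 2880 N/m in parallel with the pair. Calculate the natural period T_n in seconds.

0.734 s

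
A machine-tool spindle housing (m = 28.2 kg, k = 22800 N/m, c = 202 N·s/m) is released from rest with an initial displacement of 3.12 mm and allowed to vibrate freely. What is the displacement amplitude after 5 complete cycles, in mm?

ζ = c/(2√(km)) = 202/(2√(22800 × 28.2)) = 202/1604 = 0.1260.
Logarithmic decrement δ = 2πζ/√(1 − ζ²) = 2π × 0.1260/√(1 − 0.0159) = 0.7978.
After n cycles, x_n/x₀ = e^(−nδ), so x_5 = 3.12 × e^(−5 × 0.7978) = 3.12 × 0.01852 = 0.05778 mm.

0.0578 mm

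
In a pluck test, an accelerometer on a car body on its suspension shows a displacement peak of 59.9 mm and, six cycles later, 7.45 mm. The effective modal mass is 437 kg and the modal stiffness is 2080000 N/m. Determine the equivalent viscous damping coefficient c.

3330 N·s/m

Logarithmic decrement δ = (1/n)·ln(x₀/x_n) = (1/6)·ln(59.9/7.45) = (1/6)·ln(8.040) = 0.3474.
ζ = δ/√(4π² + δ²) = 0.3474/√(39.48 + 0.121) = 0.3474/6.293 = 0.05521.
c = ζ · 2√(km) = 0.05521 × 2√(2080000 × 437) = 0.05521 × 60300 = 3329 N·s/m.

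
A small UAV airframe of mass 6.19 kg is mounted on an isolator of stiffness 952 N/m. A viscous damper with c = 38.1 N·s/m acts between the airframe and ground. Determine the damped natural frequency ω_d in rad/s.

12.0 rad/s

ω_n = √(k/m) = √(952.0/6.19) = 12.40 rad/s.
Critical damping c_c = 2√(k·m) = 2√(952.0 × 6.19) = 153.5 N·s/m, so ζ = c/c_c = 38.1/153.5 = 0.2482.
ω_d = ω_n√(1 − ζ²) = 12.40 × √(1 − 0.0616) = 12.01 rad/s.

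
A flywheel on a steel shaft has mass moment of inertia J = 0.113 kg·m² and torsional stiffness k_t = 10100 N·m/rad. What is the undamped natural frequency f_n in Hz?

ω_n = √(k_t/J) = √(10100/0.113) = √89380 = 299.0 rad/s.
f_n = ω_n/(2π) = 299.0/6.283 = 47.58 Hz.

47.6 Hz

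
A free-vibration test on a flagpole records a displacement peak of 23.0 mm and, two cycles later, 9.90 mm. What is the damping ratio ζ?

Logarithmic decrement δ = (1/n)·ln(x₀/x_n) = (1/2)·ln(23.0/9.90) = (1/2)·ln(2.323) = 0.4215.
ζ = δ/√(4π² + δ²) = 0.4215/√(39.48 + 0.178) = 0.4215/6.297 = 0.06693.

0.0669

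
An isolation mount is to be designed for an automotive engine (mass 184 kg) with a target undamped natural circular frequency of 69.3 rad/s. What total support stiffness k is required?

884000 N/m

k = m·ω_n² = 184 × 69.30² = 184 × 4802 = 883700 N/m.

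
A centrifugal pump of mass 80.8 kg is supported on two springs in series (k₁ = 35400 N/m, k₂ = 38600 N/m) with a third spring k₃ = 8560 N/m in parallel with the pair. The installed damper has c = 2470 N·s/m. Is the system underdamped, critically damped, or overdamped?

underdamped

Series pair: k_s = k₁k₂/(k₁+k₂) = (35400)(38600)/(35400 + 38600) = 18470 N/m. In parallel with k₃: k_eq = 18470 + 8560 = 27030 N/m.
c_c = 2√(k_eq·m) = 2955 N·s/m; ζ = c/c_c = 2470/2955 = 0.836.
Since ζ < 1 the system is underdamped.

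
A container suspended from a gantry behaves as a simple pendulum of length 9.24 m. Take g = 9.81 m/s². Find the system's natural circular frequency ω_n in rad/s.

For a simple pendulum ω_n = √(g/L) = √(9.81/9.24) = √1.062 = 1.030 rad/s.

1.03 rad/s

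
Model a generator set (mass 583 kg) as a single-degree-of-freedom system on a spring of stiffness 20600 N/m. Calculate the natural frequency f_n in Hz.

0.946 Hz

ω_n = √(k/m) = √(20600/583) = √35.33 = 5.944 rad/s.
f_n = ω_n/(2π) = 5.944/6.283 = 0.9461 Hz.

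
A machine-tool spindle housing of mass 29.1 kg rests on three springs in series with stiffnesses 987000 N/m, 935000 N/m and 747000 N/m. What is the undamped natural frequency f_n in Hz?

Series springs: 1/k_eq = 1/987000 + 1/935000 + 1/747000 = 3.421×10^-6, so k_eq = 292300 N/m.
ω_n = √(k_eq/m) = √(292300/29.1) = √10040 = 100.2 rad/s.
f_n = ω_n/(2π) = 100.2/6.283 = 15.95 Hz.

16.0 Hz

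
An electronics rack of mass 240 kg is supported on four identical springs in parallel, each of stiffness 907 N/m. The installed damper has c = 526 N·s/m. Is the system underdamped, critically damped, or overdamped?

Parallel springs add: k_eq = 4 × 907 = 3628 N/m.
c_c = 2√(k_eq·m) = 1866 N·s/m; ζ = c/c_c = 526/1866 = 0.282.
Since ζ < 1 the system is underdamped.

underdamped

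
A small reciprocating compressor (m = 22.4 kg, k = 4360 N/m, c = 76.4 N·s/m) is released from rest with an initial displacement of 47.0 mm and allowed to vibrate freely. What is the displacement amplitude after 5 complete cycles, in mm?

0.981 mm

ζ = c/(2√(km)) = 76.4/(2√(4360 × 22.4)) = 76.4/625.0 = 0.1222.
Logarithmic decrement δ = 2πζ/√(1 − ζ²) = 2π × 0.1222/√(1 − 0.0149) = 0.7738.
After n cycles, x_n/x₀ = e^(−nδ), so x_5 = 47.0 × e^(−5 × 0.7738) = 47.0 × 0.02088 = 0.9812 mm.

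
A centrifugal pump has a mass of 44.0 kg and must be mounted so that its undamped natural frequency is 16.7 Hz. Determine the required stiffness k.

ω_n = 2πf_n = 2π × 16.7 = 104.9 rad/s.
k = m·ω_n² = 44.0 × 104.9² = 44.0 × 11010 = 484400 N/m.

484000 N/m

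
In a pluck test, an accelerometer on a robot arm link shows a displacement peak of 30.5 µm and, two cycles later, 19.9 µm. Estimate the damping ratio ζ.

Logarithmic decrement δ = (1/n)·ln(x₀/x_n) = (1/2)·ln(30.5/19.9) = (1/2)·ln(1.533) = 0.2135.
ζ = δ/√(4π² + δ²) = 0.2135/√(39.48 + 0.0456) = 0.2135/6.287 = 0.03396.

0.0340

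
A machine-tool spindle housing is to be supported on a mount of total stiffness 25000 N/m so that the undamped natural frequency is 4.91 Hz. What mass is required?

26.3 kg

ω_n = 2πf_n = 2π × 4.91 = 30.85 rad/s.
m = k/ω_n² = 25000/30.85² = 25000/951.7 = 26.27 kg.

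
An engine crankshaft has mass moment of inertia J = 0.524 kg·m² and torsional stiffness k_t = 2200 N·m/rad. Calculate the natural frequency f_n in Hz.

10.3 Hz

ω_n = √(k_t/J) = √(2200/0.524) = √4198 = 64.80 rad/s.
f_n = ω_n/(2π) = 64.80/6.283 = 10.31 Hz.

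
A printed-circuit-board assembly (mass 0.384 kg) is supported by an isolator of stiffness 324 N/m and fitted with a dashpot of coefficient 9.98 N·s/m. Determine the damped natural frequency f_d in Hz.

ω_n = √(k/m) = √(324.0/0.384) = 29.05 rad/s.
Critical damping c_c = 2√(k·m) = 2√(324.0 × 0.384) = 22.31 N·s/m, so ζ = c/c_c = 9.98/22.31 = 0.4474.
ω_d = ω_n√(1 − ζ²) = 29.05 × √(1 − 0.200) = 25.98 rad/s.
f_d = ω_d/(2π) = 4.135 Hz.

4.13 Hz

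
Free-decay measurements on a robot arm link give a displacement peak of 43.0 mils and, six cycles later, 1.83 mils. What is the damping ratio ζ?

0.0834

Logarithmic decrement δ = (1/n)·ln(x₀/x_n) = (1/6)·ln(43.0/1.83) = (1/6)·ln(23.50) = 0.5261.
ζ = δ/√(4π² + δ²) = 0.5261/√(39.48 + 0.277) = 0.5261/6.305 = 0.08345.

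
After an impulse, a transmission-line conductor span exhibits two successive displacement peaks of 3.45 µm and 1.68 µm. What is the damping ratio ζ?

Logarithmic decrement δ = (1/n)·ln(x₀/x_n) = (1/1)·ln(3.45/1.68) = (1/1)·ln(2.054) = 0.7196.
ζ = δ/√(4π² + δ²) = 0.7196/√(39.48 + 0.518) = 0.7196/6.324 = 0.1138.

0.114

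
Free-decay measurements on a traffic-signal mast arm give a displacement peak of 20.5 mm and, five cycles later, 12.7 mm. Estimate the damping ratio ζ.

0.0152

Logarithmic decrement δ = (1/n)·ln(x₀/x_n) = (1/5)·ln(20.5/12.7) = (1/5)·ln(1.614) = 0.09576.
ζ = δ/√(4π² + δ²) = 0.09576/√(39.48 + 0.00917) = 0.09576/6.284 = 0.01524.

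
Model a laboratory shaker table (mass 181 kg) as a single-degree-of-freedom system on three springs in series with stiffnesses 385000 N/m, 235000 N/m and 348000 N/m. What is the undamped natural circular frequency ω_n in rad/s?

23.8 rad/s

Series springs: 1/k_eq = 1/385000 + 1/235000 + 1/348000 = 9.726×10^-6, so k_eq = 102800 N/m.
ω_n = √(k_eq/m) = √(102800/181) = √568.0 = 23.83 rad/s.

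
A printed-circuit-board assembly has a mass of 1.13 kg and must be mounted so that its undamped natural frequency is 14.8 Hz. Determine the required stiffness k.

9770 N/m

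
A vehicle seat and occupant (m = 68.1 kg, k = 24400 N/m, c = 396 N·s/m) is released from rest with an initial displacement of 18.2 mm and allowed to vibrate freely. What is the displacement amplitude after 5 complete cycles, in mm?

0.138 mm

ζ = c/(2√(km)) = 396/(2√(24400 × 68.1)) = 396/2578 = 0.1536.
Logarithmic decrement δ = 2πζ/√(1 − ζ²) = 2π × 0.1536/√(1 − 0.0236) = 0.9767.
After n cycles, x_n/x₀ = e^(−nδ), so x_5 = 18.2 × e^(−5 × 0.9767) = 18.2 × 0.007570 = 0.1378 mm.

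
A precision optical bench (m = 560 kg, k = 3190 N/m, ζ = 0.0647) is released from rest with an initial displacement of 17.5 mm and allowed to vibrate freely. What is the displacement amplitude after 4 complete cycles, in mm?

3.43 mm

Logarithmic decrement δ = 2πζ/√(1 − ζ²) = 2π × 0.06470/√(1 − 0.00419) = 0.4074.
After n cycles, x_n/x₀ = e^(−nδ), so x_4 = 17.5 × e^(−4 × 0.4074) = 17.5 × 0.1960 = 3.430 mm.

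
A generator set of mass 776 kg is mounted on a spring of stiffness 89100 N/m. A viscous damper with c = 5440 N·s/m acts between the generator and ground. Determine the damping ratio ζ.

ω_n = √(k/m) = √(89100/776) = 10.72 rad/s.
Critical damping c_c = 2√(k·m) = 2√(89100 × 776) = 16630 N·s/m, so ζ = c/c_c = 5440/16630 = 0.3271.

0.327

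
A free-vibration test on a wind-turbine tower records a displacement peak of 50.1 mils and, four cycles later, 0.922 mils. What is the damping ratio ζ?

Logarithmic decrement δ = (1/n)·ln(x₀/x_n) = (1/4)·ln(50.1/0.922) = (1/4)·ln(54.34) = 0.9988.
ζ = δ/√(4π² + δ²) = 0.9988/√(39.48 + 0.998) = 0.9988/6.362 = 0.1570.

0.157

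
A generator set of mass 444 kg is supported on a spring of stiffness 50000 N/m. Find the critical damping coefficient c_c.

9420 N·s/m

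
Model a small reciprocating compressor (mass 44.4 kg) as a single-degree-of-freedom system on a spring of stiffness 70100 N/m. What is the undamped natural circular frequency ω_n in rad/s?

ω_n = √(k/m) = √(70100/44.4) = √1579 = 39.73 rad/s.

39.7 rad/s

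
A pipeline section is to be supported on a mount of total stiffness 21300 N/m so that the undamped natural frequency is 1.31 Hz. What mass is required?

314 kg

ω_n = 2πf_n = 2π × 1.31 = 8.231 rad/s.
m = k/ω_n² = 21300/8.231² = 21300/67.75 = 314.4 kg.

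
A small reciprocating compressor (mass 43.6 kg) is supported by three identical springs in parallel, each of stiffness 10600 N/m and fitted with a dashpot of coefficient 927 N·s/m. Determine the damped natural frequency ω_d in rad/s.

24.8 rad/s

Parallel springs add: k_eq = 3 × 10600 = 31800 N/m.
ω_n = √(k_eq/m) = √(31800/43.6) = 27.01 rad/s.
Critical damping c_c = 2√(k_eq·m) = 2√(31800 × 43.6) = 2355 N·s/m, so ζ = c/c_c = 927/2355 = 0.3936.
ω_d = ω_n√(1 − ζ²) = 27.01 × √(1 − 0.155) = 24.83 rad/s.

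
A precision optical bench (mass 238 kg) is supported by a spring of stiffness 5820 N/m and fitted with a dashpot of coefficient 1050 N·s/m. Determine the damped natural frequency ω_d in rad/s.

4.43 rad/s

ω_n = √(k/m) = √(5820/238) = 4.945 rad/s.
Critical damping c_c = 2√(k·m) = 2√(5820 × 238) = 2354 N·s/m, so ζ = c/c_c = 1050/2354 = 0.4461.
ω_d = ω_n√(1 − ζ²) = 4.945 × √(1 − 0.199) = 4.426 rad/s.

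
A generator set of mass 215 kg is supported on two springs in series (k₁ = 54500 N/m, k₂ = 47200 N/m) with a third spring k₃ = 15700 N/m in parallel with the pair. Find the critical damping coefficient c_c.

Series pair: k_s = k₁k₂/(k₁+k₂) = (54500)(47200)/(54500 + 47200) = 25290 N/m. In parallel with k₃: k_eq = 25290 + 15700 = 40990 N/m.
c_c = 2√(k_eq·m) = 2√(40990 × 215) = 2 × 2969 = 5938 N·s/m.

5940 N·s/m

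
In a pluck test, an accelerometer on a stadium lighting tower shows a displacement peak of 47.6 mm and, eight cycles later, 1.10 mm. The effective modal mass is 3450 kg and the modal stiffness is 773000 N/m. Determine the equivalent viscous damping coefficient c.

7720 N·s/m

Logarithmic decrement δ = (1/n)·ln(x₀/x_n) = (1/8)·ln(47.6/1.10) = (1/8)·ln(43.27) = 0.4709.
ζ = δ/√(4π² + δ²) = 0.4709/√(39.48 + 0.222) = 0.4709/6.301 = 0.07474.
c = ζ · 2√(km) = 0.07474 × 2√(773000 × 3450) = 0.07474 × 103300 = 7720 N·s/m.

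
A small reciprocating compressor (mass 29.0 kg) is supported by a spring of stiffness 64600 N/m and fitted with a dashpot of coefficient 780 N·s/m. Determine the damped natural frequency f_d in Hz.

ω_n = √(k/m) = √(64600/29.0) = 47.20 rad/s.
Critical damping c_c = 2√(k·m) = 2√(64600 × 29.0) = 2737 N·s/m, so ζ = c/c_c = 780/2737 = 0.2849.
ω_d = ω_n√(1 − ζ²) = 47.20 × √(1 − 0.0812) = 45.24 rad/s.
f_d = ω_d/(2π) = 7.200 Hz.

7.20 Hz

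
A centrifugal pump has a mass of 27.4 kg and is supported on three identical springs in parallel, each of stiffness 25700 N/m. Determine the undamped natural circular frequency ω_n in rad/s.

Parallel springs add: k_eq = 3 × 25700 = 77100 N/m.
ω_n = √(k_eq/m) = √(77100/27.4) = √2814 = 53.05 rad/s.

53.0 rad/s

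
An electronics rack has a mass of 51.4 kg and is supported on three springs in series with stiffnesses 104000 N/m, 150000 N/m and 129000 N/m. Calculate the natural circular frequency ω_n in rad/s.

Series springs: 1/k_eq = 1/104000 + 1/150000 + 1/129000 = 2.403×10^-5, so k_eq = 41610 N/m.
ω_n = √(k_eq/m) = √(41610/51.4) = √809.5 = 28.45 rad/s.

28.5 rad/s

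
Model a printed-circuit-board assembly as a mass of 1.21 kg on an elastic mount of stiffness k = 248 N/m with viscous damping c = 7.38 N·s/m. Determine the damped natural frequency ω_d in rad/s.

ω_n = √(k/m) = √(248.0/1.21) = 14.32 rad/s.
Critical damping c_c = 2√(k·m) = 2√(248.0 × 1.21) = 34.65 N·s/m, so ζ = c/c_c = 7.38/34.65 = 0.2130.
ω_d = ω_n√(1 − ζ²) = 14.32 × √(1 − 0.0454) = 13.99 rad/s.

14.0 rad/s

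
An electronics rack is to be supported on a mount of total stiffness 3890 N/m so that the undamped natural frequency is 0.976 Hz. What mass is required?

ω_n = 2πf_n = 2π × 0.976 = 6.132 rad/s.
m = k/ω_n² = 3890/6.132² = 3890/37.61 = 103.4 kg.

103 kg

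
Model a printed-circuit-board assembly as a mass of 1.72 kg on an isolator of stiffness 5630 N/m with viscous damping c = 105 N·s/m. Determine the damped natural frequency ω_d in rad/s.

48.4 rad/s

ω_n = √(k/m) = √(5630/1.72) = 57.21 rad/s.
Critical damping c_c = 2√(k·m) = 2√(5630 × 1.72) = 196.8 N·s/m, so ζ = c/c_c = 105/196.8 = 0.5335.
ω_d = ω_n√(1 − ζ²) = 57.21 × √(1 − 0.285) = 48.39 rad/s.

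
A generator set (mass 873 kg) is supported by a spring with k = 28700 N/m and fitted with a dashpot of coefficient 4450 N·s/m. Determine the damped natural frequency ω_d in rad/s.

5.14 rad/s

ω_n = √(k/m) = √(28700/873) = 5.734 rad/s.
Critical damping c_c = 2√(k·m) = 2√(28700 × 873) = 10010 N·s/m, so ζ = c/c_c = 4450/10010 = 0.4445.
ω_d = ω_n√(1 − ζ²) = 5.734 × √(1 − 0.198) = 5.136 rad/s.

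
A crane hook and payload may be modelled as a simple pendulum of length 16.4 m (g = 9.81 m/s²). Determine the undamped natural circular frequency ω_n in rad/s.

For a simple pendulum ω_n = √(g/L) = √(9.81/16.4) = √0.5982 = 0.7734 rad/s.

0.773 rad/s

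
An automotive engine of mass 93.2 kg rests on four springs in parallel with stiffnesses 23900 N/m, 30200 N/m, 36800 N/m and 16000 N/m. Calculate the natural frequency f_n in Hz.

5.39 Hz

Parallel springs add: k_eq = 23900 + 30200 + 36800 + 16000 = 106900 N/m.
ω_n = √(k_eq/m) = √(106900/93.2) = √1147 = 33.87 rad/s.
f_n = ω_n/(2π) = 33.87/6.283 = 5.390 Hz.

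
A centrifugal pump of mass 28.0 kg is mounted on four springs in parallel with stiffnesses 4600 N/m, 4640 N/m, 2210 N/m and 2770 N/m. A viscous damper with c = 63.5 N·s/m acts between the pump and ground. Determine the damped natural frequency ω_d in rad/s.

Parallel springs add: k_eq = 4600 + 4640 + 2210 + 2770 = 14220 N/m.
ω_n = √(k_eq/m) = √(14220/28.0) = 22.54 rad/s.
Critical damping c_c = 2√(k_eq·m) = 2√(14220 × 28.0) = 1262 N·s/m, so ζ = c/c_c = 63.5/1262 = 0.05032.
ω_d = ω_n√(1 − ζ²) = 22.54 × √(1 − 0.00253) = 22.51 rad/s.

22.5 rad/s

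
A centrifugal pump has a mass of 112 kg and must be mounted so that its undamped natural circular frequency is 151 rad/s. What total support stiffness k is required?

2550000 N/m

k = m·ω_n² = 112 × 151.0² = 112 × 22800 = 2554000 N/m.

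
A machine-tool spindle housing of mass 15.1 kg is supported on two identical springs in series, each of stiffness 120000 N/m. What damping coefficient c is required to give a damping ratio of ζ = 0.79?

1500 N·s/m

Series springs: 1/k_eq = 2/120000, so k_eq = 120000/2 = 60000 N/m.
c_c = 2√(k_eq·m) = 2√(60000 × 15.1) = 1904 N·s/m.
c = ζ·c_c = 0.79 × 1904 = 1504 N·s/m.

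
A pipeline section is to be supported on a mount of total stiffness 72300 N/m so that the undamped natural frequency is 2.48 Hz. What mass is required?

298 kg

ω_n = 2πf_n = 2π × 2.48 = 15.58 rad/s.
m = k/ω_n² = 72300/15.58² = 72300/242.8 = 297.8 kg.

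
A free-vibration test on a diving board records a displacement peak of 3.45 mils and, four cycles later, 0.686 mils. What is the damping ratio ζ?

Logarithmic decrement δ = (1/n)·ln(x₀/x_n) = (1/4)·ln(3.45/0.686) = (1/4)·ln(5.029) = 0.4038.
ζ = δ/√(4π² + δ²) = 0.4038/√(39.48 + 0.163) = 0.4038/6.296 = 0.06414.

0.0641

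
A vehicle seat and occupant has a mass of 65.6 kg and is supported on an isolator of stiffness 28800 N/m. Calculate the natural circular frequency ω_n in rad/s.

21.0 rad/s

ω_n = √(k/m) = √(28800/65.6) = √439.0 = 20.95 rad/s.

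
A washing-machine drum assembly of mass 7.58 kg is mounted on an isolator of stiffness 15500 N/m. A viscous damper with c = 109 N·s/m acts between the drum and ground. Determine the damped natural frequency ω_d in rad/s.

ω_n = √(k/m) = √(15500/7.58) = 45.22 rad/s.
Critical damping c_c = 2√(k·m) = 2√(15500 × 7.58) = 685.5 N·s/m, so ζ = c/c_c = 109/685.5 = 0.1590.
ω_d = ω_n√(1 − ζ²) = 45.22 × √(1 − 0.0253) = 44.64 rad/s.

44.6 rad/s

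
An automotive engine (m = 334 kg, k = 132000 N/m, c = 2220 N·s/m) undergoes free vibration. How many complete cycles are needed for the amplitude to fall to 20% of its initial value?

2 cycles

ζ = c/(2√(km)) = 2220/(2√(132000 × 334)) = 2220/13280 = 0.1672.
Logarithmic decrement δ = 2πζ/√(1 − ζ²) = 2π × 0.1672/√(1 − 0.0279) = 1.065.
x_n/x₀ = e^(−nδ) ≤ 0.2; take ln: n ≥ ln(1/0.2)/δ = 1.609/1.065 = 1.511.
So 2 complete cycles are required.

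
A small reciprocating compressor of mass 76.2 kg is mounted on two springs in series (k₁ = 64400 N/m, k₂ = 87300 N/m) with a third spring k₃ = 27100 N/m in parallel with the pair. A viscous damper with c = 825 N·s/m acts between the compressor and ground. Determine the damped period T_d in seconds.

0.220 s

Series pair: k_s = k₁k₂/(k₁+k₂) = (64400)(87300)/(64400 + 87300) = 37060 N/m. In parallel with k₃: k_eq = 37060 + 27100 = 64160 N/m.
ω_n = √(k_eq/m) = √(64160/76.2) = 29.02 rad/s.
Critical damping c_c = 2√(k_eq·m) = 2√(64160 × 76.2) = 4422 N·s/m, so ζ = c/c_c = 825/4422 = 0.1866.
ω_d = ω_n√(1 − ζ²) = 29.02 × √(1 − 0.0348) = 28.51 rad/s.
T_d = 2π/ω_d = 0.2204 s.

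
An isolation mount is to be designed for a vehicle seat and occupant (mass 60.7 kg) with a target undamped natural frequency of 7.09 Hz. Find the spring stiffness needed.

120000 N/m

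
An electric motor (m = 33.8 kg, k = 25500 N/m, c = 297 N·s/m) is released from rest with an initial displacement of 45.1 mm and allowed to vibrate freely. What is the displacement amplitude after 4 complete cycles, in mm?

ζ = c/(2√(km)) = 297/(2√(25500 × 33.8)) = 297/1857 = 0.1600.
Logarithmic decrement δ = 2πζ/√(1 − ζ²) = 2π × 0.1600/√(1 − 0.0256) = 1.018.
After n cycles, x_n/x₀ = e^(−nδ), so x_4 = 45.1 × e^(−4 × 1.018) = 45.1 × 0.01703 = 0.7682 mm.

0.768 mm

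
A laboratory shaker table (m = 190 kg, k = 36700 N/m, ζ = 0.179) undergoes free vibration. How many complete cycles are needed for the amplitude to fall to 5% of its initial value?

Logarithmic decrement δ = 2πζ/√(1 − ζ²) = 2π × 0.1790/√(1 − 0.0320) = 1.143.
x_n/x₀ = e^(−nδ) ≤ 0.05; take ln: n ≥ ln(1/0.05)/δ = 2.996/1.143 = 2.621.
So 3 complete cycles are required.

3 cycles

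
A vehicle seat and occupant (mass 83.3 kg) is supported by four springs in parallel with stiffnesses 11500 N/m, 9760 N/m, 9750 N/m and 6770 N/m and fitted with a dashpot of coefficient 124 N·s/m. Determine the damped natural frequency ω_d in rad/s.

Parallel springs add: k_eq = 11500 + 9760 + 9750 + 6770 = 37780 N/m.
ω_n = √(k_eq/m) = √(37780/83.3) = 21.30 rad/s.
Critical damping c_c = 2√(k_eq·m) = 2√(37780 × 83.3) = 3548 N·s/m, so ζ = c/c_c = 124/3548 = 0.03495.
ω_d = ω_n√(1 − ζ²) = 21.30 × √(1 − 0.00122) = 21.28 rad/s.

21.3 rad/s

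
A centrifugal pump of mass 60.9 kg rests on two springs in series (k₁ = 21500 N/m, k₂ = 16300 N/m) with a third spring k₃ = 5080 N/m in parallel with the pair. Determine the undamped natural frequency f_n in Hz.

Series pair: k_s = k₁k₂/(k₁+k₂) = (21500)(16300)/(21500 + 16300) = 9271 N/m. In parallel with k₃: k_eq = 9271 + 5080 = 14350 N/m.
ω_n = √(k_eq/m) = √(14350/60.9) = √235.7 = 15.35 rad/s.
f_n = ω_n/(2π) = 15.35/6.283 = 2.443 Hz.

2.44 Hz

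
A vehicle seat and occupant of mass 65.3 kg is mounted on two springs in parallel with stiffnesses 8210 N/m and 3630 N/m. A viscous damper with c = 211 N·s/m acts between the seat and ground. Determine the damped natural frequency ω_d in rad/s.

Parallel springs add: k_eq = 8210 + 3630 = 11840 N/m.
ω_n = √(k_eq/m) = √(11840/65.3) = 13.47 rad/s.
Critical damping c_c = 2√(k_eq·m) = 2√(11840 × 65.3) = 1759 N·s/m, so ζ = c/c_c = 211/1759 = 0.1200.
ω_d = ω_n√(1 − ζ²) = 13.47 × √(1 − 0.0144) = 13.37 rad/s.

13.4 rad/s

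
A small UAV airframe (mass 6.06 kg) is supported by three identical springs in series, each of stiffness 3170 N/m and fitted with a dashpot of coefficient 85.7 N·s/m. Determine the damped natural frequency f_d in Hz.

Series springs: 1/k_eq = 3/3170, so k_eq = 3170/3 = 1057 N/m.
ω_n = √(k_eq/m) = √(1057/6.06) = 13.20 rad/s.
Critical damping c_c = 2√(k_eq·m) = 2√(1057 × 6.06) = 160.0 N·s/m, so ζ = c/c_c = 85.7/160.0 = 0.5355.
ω_d = ω_n√(1 − ζ²) = 13.20 × √(1 − 0.287) = 11.15 rad/s.
f_d = ω_d/(2π) = 1.775 Hz.

1.77 Hz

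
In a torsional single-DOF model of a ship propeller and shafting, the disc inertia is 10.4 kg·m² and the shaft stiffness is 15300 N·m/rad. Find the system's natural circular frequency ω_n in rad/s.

ω_n = √(k_t/J) = √(15300/10.4) = √1471 = 38.36 rad/s.

38.4 rad/s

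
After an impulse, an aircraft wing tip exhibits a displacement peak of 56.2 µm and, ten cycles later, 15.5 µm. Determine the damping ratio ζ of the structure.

0.0205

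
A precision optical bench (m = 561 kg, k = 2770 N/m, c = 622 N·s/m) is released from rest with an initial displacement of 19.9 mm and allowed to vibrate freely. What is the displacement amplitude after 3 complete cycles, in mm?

0.155 mm

ζ = c/(2√(km)) = 622/(2√(2770 × 561)) = 622/2493 = 0.2495.
Logarithmic decrement δ = 2πζ/√(1 − ζ²) = 2π × 0.2495/√(1 − 0.0622) = 1.619.
After n cycles, x_n/x₀ = e^(−nδ), so x_3 = 19.9 × e^(−3 × 1.619) = 19.9 × 0.007780 = 0.1548 mm.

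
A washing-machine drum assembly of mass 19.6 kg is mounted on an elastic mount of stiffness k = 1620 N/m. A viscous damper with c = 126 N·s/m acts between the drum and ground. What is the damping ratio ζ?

0.354

ω_n = √(k/m) = √(1620/19.6) = 9.091 rad/s.
Critical damping c_c = 2√(k·m) = 2√(1620 × 19.6) = 356.4 N·s/m, so ζ = c/c_c = 126/356.4 = 0.3536.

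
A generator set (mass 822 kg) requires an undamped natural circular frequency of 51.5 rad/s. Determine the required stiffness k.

2180000 N/m

k = m·ω_n² = 822 × 51.50² = 822 × 2652 = 2180000 N/m.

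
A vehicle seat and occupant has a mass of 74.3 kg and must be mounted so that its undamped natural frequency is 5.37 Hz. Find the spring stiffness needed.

ω_n = 2πf_n = 2π × 5.37 = 33.74 rad/s.
k = m·ω_n² = 74.3 × 33.74² = 74.3 × 1138 = 84590 N/m.

84600 N/m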